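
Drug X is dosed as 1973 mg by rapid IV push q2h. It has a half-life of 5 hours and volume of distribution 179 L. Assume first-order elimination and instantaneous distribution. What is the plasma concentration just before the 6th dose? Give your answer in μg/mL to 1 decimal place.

f = (1/2)^(τ/t½) = (1/2)^(2/5) ≈ 0.7579.
C₀ = D/Vd = 1973/179 ≈ 11.022 μg/mL.
Before the 6th dose, 5 doses have been given. Superposition: Cmin = C₀·(f + f² + … + f^5).
≈ 11.022 × (0.7579 + 0.5744 + 0.4353 + 0.3299 + 0.2501) ≈ 11.022 × 2.3476 ≈ 25.875 μg/mL.

25.9 μg/mL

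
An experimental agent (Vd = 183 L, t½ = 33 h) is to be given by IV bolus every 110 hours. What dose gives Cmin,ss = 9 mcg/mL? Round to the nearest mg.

τ/t½ = 110/33 ≈ 3.3333, so f = (1/2)^(110/33) ≈ 0.099213.
Cmin,ss = (D/Vd)·f/(1−f), so D = Cmin,ss·Vd·(1−f)/f.
D = 9 × 183 × (1−f)/f ≈ 9 × 183 × 9.07932 ≈ 14953.64 mg.

14954 mg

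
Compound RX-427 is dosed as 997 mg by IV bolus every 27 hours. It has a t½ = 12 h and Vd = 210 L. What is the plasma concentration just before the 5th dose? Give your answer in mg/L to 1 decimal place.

1.3 mg/L

f = (1/2)^(τ/t½) = (1/2)^(27/12) ≈ 0.2102.
C₀ = D/Vd = 997/210 ≈ 4.748 mg/L.
Before the 5th dose, 4 doses have been given. Superposition: Cmin = C₀·(f + f² + … + f^4).
≈ 4.748 × (0.2102 + 0.0442 + 0.0093 + 0.0020) ≈ 4.748 × 0.2657 ≈ 1.262 mg/L.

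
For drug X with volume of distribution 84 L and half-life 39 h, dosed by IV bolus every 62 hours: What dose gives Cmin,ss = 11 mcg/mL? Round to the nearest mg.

1857 mg

τ/t½ = 62/39 ≈ 1.5897, so f = (1/2)^(62/39) ≈ 0.332230.
Cmin,ss = (D/Vd)·f/(1−f), so D = Cmin,ss·Vd·(1−f)/f.
D = 11 × 84 × (1−f)/f ≈ 11 × 84 × 2.00996 ≈ 1857.20 mg.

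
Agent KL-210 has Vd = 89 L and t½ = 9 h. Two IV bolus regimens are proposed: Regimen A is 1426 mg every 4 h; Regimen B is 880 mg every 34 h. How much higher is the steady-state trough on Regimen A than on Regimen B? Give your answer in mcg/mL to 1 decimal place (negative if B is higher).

43.6 mcg/mL

Regimen A: f = (1/2)^(4/9) ≈ 0.7349; Cmin,ss = (1426/89)·f/(1−f) ≈ 44.417 mcg/mL.
Regimen B: f = (1/2)^(34/9) ≈ 0.0729; Cmin,ss = (880/89)·f/(1−f) ≈ 0.777 mcg/mL.
Difference ≈ 44.417 − 0.777 ≈ 43.640 mcg/mL.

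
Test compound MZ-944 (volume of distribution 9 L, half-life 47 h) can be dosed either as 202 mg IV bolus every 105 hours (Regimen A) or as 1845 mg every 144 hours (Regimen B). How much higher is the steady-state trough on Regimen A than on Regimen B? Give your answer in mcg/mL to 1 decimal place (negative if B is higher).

-21.8 mcg/mL

Regimen A: f = (1/2)^(105/47) ≈ 0.2126; Cmin,ss = (202/9)·f/(1−f) ≈ 6.060 mcg/mL.
Regimen B: f = (1/2)^(144/47) ≈ 0.1196; Cmin,ss = (1845/9)·f/(1−f) ≈ 27.849 mcg/mL.
Difference ≈ 6.060 − 27.849 ≈ -21.789 mcg/mL.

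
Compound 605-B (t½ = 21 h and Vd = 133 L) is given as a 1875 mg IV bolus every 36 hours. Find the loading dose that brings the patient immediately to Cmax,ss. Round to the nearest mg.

2697 mg

f = (1/2)^(36/21) ≈ 0.304753; accumulation ratio R = 1/(1−f) ≈ 1.43834.
Loading dose to hit Cmax,ss on first dose: D_load = D_maint·R ≈ 1875 × 1.43834 ≈ 2696.89 mg.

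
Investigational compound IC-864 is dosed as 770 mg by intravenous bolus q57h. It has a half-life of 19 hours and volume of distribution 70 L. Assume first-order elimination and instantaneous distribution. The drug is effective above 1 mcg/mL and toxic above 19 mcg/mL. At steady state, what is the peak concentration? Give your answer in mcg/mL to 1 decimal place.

12.6 mcg/mL

τ = 57 h = 3 half-lives, so f = (1/2)^3 = 0.125.
At steady state, R = 1/(1 − 0.125) = 8/7.
Single-dose peak C₀ = D/Vd = 770/70 = 11 mcg/mL.
Steady-state peak Cmax,ss = C₀·R = 11 × 8/7 ≈ 12.571 mcg/mL.
Peak 12.6 mcg/mL vs MTC 19 mcg/mL: below toxic threshold.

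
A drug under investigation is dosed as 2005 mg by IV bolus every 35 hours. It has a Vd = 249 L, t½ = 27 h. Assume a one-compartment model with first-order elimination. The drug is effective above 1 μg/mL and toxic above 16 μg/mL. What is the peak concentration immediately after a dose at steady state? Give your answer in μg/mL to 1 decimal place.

13.6 μg/mL

Over one 35-h interval, 35/27 ≈ 1.2963 half-lives elapse, leaving f ≈ 0.4072 of each dose.
At steady state, accumulation factor R = 1/(1 − e^(−kτ)) ≈ 1.6869.
Each bolus raises the concentration by D/Vd = 2005/249 ≈ 8.052 μg/mL.
Cmax,ss = C₀/(1 − f) ≈ 8.052/0.5928 ≈ 13.583 μg/mL.
Peak 13.6 μg/mL vs MTC 16 μg/mL: below toxic threshold.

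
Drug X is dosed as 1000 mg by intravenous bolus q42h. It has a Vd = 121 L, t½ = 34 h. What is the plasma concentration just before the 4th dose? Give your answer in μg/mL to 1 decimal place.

5.6 μg/mL

f = (1/2)^(τ/t½) = (1/2)^(42/34) ≈ 0.4248.
C₀ = D/Vd = 1000/121 ≈ 8.264 μg/mL.
Before the 4th dose, 3 doses have been given. Superposition: Cmin = C₀·(f + f² + … + f^3).
≈ 8.264 × (0.4248 + 0.1805 + 0.0767) ≈ 8.264 × 0.6820 ≈ 5.636 μg/mL.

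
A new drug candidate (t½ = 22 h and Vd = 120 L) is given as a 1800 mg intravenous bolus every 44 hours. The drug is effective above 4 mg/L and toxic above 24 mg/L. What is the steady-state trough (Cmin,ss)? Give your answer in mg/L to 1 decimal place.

5.0 mg/L

τ = 44 h = 2 half-lives, so f = (1/2)^2 = 0.25.
Accumulation ratio R = 1/(1 − f) = 1/0.75 = 4/3.
Single-dose peak C₀ = D/Vd = 1800/120 = 15 mg/L.
Steady-state peak Cmax,ss = C₀·R = 15 × 4/3 ≈ 20.000 mg/L.
Steady-state trough Cmin,ss = Cmax,ss·f ≈ 20.000 × 0.25 ≈ 5.000 mg/L.
Trough 5.0 mg/L vs MEC 4 mg/L: adequate.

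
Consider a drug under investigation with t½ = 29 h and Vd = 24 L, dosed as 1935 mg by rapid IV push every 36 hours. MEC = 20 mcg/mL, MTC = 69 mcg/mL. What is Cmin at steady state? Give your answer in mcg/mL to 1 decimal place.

59.1 mcg/mL

τ/t½ = 36/29 ≈ 1.2414, so fraction remaining f = (1/2)^(36/29) ≈ 0.4230.
At steady state, accumulation factor R = 1/(1 − e^(−kτ)) ≈ 1.7331.
Single-dose peak C₀ = D/Vd = 1935/24 ≈ 80.625 mcg/mL.
Cmax,ss = C₀/(1 − f) ≈ 80.625/0.5770 ≈ 139.731 mcg/mL.
One interval later, Cmin,ss = Cmax,ss·e^(−kτ) ≈ 139.731 × 0.4230 ≈ 59.106 mcg/mL.
Trough 59.1 mcg/mL vs MEC 20 mcg/mL: adequate.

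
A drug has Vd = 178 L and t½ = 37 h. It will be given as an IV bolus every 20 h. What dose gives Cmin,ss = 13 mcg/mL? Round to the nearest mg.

1052 mg

τ/t½ = 20/37 ≈ 0.54054, so f = (1/2)^(20/37) ≈ 0.687513.
Cmin,ss = (D/Vd)·f/(1−f), so D = Cmin,ss·Vd·(1−f)/f.
D = 13 × 178 × (1−f)/f ≈ 13 × 178 × 0.45452 ≈ 1051.76 mg.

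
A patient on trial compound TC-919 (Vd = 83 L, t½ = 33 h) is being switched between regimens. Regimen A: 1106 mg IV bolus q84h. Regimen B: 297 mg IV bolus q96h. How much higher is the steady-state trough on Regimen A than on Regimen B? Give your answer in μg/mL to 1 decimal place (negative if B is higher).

2.2 μg/mL

Regimen A: f = (1/2)^(84/33) ≈ 0.1713; Cmin,ss = (1106/83)·f/(1−f) ≈ 2.754 μg/mL.
Regimen B: f = (1/2)^(96/33) ≈ 0.1331; Cmin,ss = (297/83)·f/(1−f) ≈ 0.549 μg/mL.
Difference ≈ 2.754 − 0.549 ≈ 2.205 μg/mL.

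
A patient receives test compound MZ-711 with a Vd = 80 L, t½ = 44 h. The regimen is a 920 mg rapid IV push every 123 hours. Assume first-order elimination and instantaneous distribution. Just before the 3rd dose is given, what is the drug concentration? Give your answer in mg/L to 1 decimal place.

f = (1/2)^(τ/t½) = (1/2)^(123/44) ≈ 0.1440.
C₀ = D/Vd = 920/80 ≈ 11.500 mg/L.
Before the 3rd dose, 2 doses have been given. Superposition: Cmin = C₀·(f + f²).
≈ 11.500 × (0.1440 + 0.0207) ≈ 11.500 × 0.1647 ≈ 1.894 mg/L.

1.9 mg/L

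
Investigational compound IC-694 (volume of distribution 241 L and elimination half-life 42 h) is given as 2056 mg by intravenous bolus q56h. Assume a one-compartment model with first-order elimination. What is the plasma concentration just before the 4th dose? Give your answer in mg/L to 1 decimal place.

5.3 mg/L

f = (1/2)^(τ/t½) = (1/2)^(56/42) ≈ 0.3969.
C₀ = D/Vd = 2056/241 ≈ 8.531 mg/L.
Before the 4th dose, 3 doses have been given. Superposition: Cmin = C₀·(f + f² + … + f^3).
≈ 8.531 × (0.3969 + 0.1575 + 0.0625) ≈ 8.531 × 0.6169 ≈ 5.263 mg/L.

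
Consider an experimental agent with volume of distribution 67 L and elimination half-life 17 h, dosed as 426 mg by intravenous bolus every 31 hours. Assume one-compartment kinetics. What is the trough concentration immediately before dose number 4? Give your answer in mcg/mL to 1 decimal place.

f = (1/2)^(τ/t½) = (1/2)^(31/17) ≈ 0.2825.
C₀ = D/Vd = 426/67 ≈ 6.358 mcg/mL.
Before the 4th dose, 3 doses have been given. Superposition: Cmin = C₀·(f + f² + … + f^3).
≈ 6.358 × (0.2825 + 0.0798 + 0.0225) ≈ 6.358 × 0.3848 ≈ 2.447 mcg/mL.

2.4 mcg/mL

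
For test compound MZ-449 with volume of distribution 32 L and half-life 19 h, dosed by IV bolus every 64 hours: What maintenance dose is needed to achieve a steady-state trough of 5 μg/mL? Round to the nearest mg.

τ/t½ = 64/19 ≈ 3.3684, so f = (1/2)^(64/19) ≈ 0.096829.
Cmin,ss = (D/Vd)·f/(1−f), so D = Cmin,ss·Vd·(1−f)/f.
D = 5 × 32 × (1−f)/f ≈ 5 × 32 × 9.32748 ≈ 1492.40 mg.

1492 mg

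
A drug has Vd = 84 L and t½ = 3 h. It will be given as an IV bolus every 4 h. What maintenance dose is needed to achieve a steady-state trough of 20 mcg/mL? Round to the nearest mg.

τ/t½ = 4/3 ≈ 1.3333, so f = (1/2)^(4/3) ≈ 0.396850.
Cmin,ss = (D/Vd)·f/(1−f), so D = Cmin,ss·Vd·(1−f)/f.
D = 20 × 84 × (1−f)/f ≈ 20 × 84 × 1.51984 ≈ 2553.33 mg.

2553 mg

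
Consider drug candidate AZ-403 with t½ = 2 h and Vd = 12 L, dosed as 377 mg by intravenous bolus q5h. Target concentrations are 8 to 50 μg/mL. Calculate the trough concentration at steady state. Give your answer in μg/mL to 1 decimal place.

6.7 μg/mL

Over one 5-h interval, 5/2 ≈ 2.5 half-lives elapse, leaving f ≈ 0.1768 of each dose.
At steady state, accumulation factor R = 1/(1 − e^(−kτ)) ≈ 1.2148.
Each bolus raises the concentration by D/Vd = 377/12 ≈ 31.417 μg/mL.
Cmax,ss = C₀/(1 − f) ≈ 31.417/0.8232 ≈ 38.164 μg/mL.
Steady-state trough Cmin,ss = Cmax,ss·f ≈ 38.164 × 0.1768 ≈ 6.747 μg/mL.
Trough 6.7 μg/mL vs MEC 8 μg/mL: subtherapeutic.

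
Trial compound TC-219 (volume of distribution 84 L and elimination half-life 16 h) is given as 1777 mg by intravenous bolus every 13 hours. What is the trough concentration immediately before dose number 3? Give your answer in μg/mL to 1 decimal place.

18.9 μg/mL

f = (1/2)^(τ/t½) = (1/2)^(13/16) ≈ 0.5694.
C₀ = D/Vd = 1777/84 ≈ 21.155 μg/mL.
Before the 3rd dose, 2 doses have been given. Superposition: Cmin = C₀·(f + f²).
≈ 21.155 × (0.5694 + 0.3242) ≈ 21.155 × 0.8936 ≈ 18.904 μg/mL.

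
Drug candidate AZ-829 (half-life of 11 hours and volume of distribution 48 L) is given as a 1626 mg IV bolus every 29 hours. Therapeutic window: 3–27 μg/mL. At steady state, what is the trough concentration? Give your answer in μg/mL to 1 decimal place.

Over one 29-h interval, 29/11 ≈ 2.6364 half-lives elapse, leaving f ≈ 0.1608 of each dose.
Each bolus raises the concentration by D/Vd = 1626/48 ≈ 33.875 μg/mL.
Steady-state trough Cmin,ss = C₀·f/(1−f) ≈ 33.875 × 0.1608/0.8392 ≈ 6.491 μg/mL.
Trough 6.5 μg/mL vs MEC 3 μg/mL: adequate.

6.5 μg/mL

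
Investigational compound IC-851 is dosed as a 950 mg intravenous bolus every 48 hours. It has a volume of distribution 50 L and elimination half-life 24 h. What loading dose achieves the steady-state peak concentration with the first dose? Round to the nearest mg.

1267 mg

f = (1/2)^(48/24) ≈ 0.250000; accumulation ratio R = 1/(1−f) ≈ 1.33333.
Loading dose to hit Cmax,ss on first dose: D_load = D_maint·R ≈ 950 × 1.33333 ≈ 1266.66 mg.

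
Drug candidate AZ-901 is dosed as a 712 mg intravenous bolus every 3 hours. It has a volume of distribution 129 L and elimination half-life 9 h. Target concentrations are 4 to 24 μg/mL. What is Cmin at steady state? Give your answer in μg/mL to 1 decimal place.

21.2 μg/mL

τ/t½ = 3/9 ≈ 0.33333, so fraction remaining f = (1/2)^(3/9) ≈ 0.7937.
At steady state, accumulation factor R = 1/(1 − e^(−kτ)) ≈ 4.8473.
Single-dose peak C₀ = D/Vd = 712/129 ≈ 5.519 μg/mL.
Cmax,ss = C₀/(1 − f) ≈ 5.519/0.2063 ≈ 26.752 μg/mL.
Steady-state trough Cmin,ss = Cmax,ss·f ≈ 26.752 × 0.7937 ≈ 21.233 μg/mL.
Trough 21.2 μg/mL vs MEC 4 μg/mL: adequate.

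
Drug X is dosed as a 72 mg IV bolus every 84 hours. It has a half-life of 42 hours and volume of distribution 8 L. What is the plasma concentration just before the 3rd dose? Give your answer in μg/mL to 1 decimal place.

f = (1/2)^(τ/t½) = (1/2)^(84/42) ≈ 0.2500.
C₀ = D/Vd = 72/8 ≈ 9.000 μg/mL.
Before the 3rd dose, 2 doses have been given. Superposition: Cmin = C₀·(f + f²).
≈ 9.000 × (0.2500 + 0.0625) ≈ 9.000 × 0.3125 ≈ 2.812 μg/mL.

2.8 μg/mL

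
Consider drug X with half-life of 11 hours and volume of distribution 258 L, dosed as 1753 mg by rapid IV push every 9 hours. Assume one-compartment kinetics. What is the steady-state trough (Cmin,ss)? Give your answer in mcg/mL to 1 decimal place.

8.9 mcg/mL

Over one 9-h interval, 9/11 ≈ 0.81818 half-lives elapse, leaving f ≈ 0.5672 of each dose.
Each bolus raises the concentration by D/Vd = 1753/258 ≈ 6.795 mcg/mL.
Steady-state trough Cmin,ss = C₀·f/(1−f) ≈ 6.795 × 0.5672/0.4328 ≈ 8.905 mcg/mL.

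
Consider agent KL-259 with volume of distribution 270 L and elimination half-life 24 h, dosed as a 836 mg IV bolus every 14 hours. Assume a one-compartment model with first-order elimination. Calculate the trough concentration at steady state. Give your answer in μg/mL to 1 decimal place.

6.2 μg/mL

τ/t½ = 14/24 ≈ 0.58333, so fraction remaining f = (1/2)^(14/24) ≈ 0.6674.
At steady state, accumulation factor R = 1/(1 − e^(−kτ)) ≈ 3.0066.
Single-dose peak C₀ = D/Vd = 836/270 ≈ 3.096 μg/mL.
Cmax,ss = C₀/(1 − f) ≈ 3.096/0.3326 ≈ 9.308 μg/mL.
One interval later, Cmin,ss = Cmax,ss·e^(−kτ) ≈ 9.308 × 0.6674 ≈ 6.212 μg/mL.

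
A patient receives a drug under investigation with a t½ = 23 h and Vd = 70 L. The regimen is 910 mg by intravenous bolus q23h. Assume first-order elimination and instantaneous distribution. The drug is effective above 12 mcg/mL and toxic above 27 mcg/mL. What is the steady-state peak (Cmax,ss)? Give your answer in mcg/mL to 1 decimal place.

26.0 mcg/mL

The dosing interval is 1 half-life, so f = 2^(−1) = 0.5.
At steady state, R = 1/(1 − 0.5) = 2/1.
Single-dose peak C₀ = D/Vd = 910/70 = 13 mcg/mL.
Steady-state peak Cmax,ss = C₀·R = 13 × 2/1 ≈ 26.000 mcg/mL.
Peak 26.0 mcg/mL vs MTC 27 mcg/mL: below toxic threshold.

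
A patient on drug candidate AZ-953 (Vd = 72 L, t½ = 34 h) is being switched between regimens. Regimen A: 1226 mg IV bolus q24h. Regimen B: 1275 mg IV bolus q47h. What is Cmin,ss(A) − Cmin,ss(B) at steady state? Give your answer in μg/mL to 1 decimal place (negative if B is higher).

Regimen A: f = (1/2)^(24/34) ≈ 0.6131; Cmin,ss = (1226/72)·f/(1−f) ≈ 26.983 μg/mL.
Regimen B: f = (1/2)^(47/34) ≈ 0.3836; Cmin,ss = (1275/72)·f/(1−f) ≈ 11.020 μg/mL.
Difference ≈ 26.983 − 11.020 ≈ 15.963 μg/mL.

16.0 μg/mL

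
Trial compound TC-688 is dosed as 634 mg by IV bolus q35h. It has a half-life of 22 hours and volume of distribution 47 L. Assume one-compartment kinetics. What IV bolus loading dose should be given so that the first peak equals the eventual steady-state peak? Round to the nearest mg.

f = (1/2)^(35/22) ≈ 0.331962; accumulation ratio R = 1/(1−f) ≈ 1.49692.
Loading dose to hit Cmax,ss on first dose: D_load = D_maint·R ≈ 634 × 1.49692 ≈ 949.05 mg.

949 mg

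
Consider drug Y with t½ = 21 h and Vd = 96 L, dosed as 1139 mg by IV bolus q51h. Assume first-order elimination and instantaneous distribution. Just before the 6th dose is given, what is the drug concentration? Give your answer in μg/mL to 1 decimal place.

f = (1/2)^(τ/t½) = (1/2)^(51/21) ≈ 0.1857.
C₀ = D/Vd = 1139/96 ≈ 11.865 μg/mL.
Before the 6th dose, 5 doses have been given. Superposition: Cmin = C₀·(f + f² + … + f^5).
≈ 11.865 × (0.1857 + 0.0345 + 0.0064 + 0.0012 + 0.0002) ≈ 11.865 × 0.2280 ≈ 2.705 μg/mL.

2.7 μg/mL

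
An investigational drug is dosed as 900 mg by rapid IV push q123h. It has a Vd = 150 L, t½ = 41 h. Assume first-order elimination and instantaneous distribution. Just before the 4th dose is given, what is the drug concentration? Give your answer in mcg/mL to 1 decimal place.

0.9 mcg/mL

f = (1/2)^(τ/t½) = (1/2)^(123/41) ≈ 0.1250.
C₀ = D/Vd = 900/150 ≈ 6.000 mcg/mL.
Before the 4th dose, 3 doses have been given. Superposition: Cmin = C₀·(f + f² + … + f^3).
≈ 6.000 × (0.1250 + 0.0156 + 0.0020) ≈ 6.000 × 0.1426 ≈ 0.856 mcg/mL.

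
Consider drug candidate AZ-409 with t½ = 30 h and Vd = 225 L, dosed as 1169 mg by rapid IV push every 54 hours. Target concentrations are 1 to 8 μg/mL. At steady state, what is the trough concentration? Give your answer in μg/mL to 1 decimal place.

τ/t½ = 54/30 ≈ 1.8, so fraction remaining f = (1/2)^(54/30) ≈ 0.2872.
Accumulation ratio R = 1/(1 − f) ≈ 1/0.7128 ≈ 1.4029.
Single-dose peak C₀ = D/Vd = 1169/225 ≈ 5.196 μg/mL.
Steady-state peak Cmax,ss = C₀·R ≈ 5.196 × 1.4029 ≈ 7.289 μg/mL.
One interval later, Cmin,ss = Cmax,ss·e^(−kτ) ≈ 7.289 × 0.2872 ≈ 2.093 μg/mL.
Trough 2.1 μg/mL vs MEC 1 μg/mL: adequate.

2.1 μg/mL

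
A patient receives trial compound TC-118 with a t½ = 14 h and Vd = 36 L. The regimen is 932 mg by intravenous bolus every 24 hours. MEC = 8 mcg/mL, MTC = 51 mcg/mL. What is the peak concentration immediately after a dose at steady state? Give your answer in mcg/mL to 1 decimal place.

τ/t½ = 24/14 ≈ 1.7143, so fraction remaining f = (1/2)^(24/14) ≈ 0.3048.
At steady state, accumulation factor R = 1/(1 − e^(−kτ)) ≈ 1.4384.
Each bolus raises the concentration by D/Vd = 932/36 ≈ 25.889 mcg/mL.
Cmax,ss = C₀/(1 − f) ≈ 25.889/0.6952 ≈ 37.240 mcg/mL.
Peak 37.2 mcg/mL vs MTC 51 mcg/mL: below toxic threshold.

37.2 mcg/mL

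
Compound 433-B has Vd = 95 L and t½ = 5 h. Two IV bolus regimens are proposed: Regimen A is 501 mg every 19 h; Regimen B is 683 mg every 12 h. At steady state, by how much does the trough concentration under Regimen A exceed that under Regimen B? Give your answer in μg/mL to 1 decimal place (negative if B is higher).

Regimen A: f = (1/2)^(19/5) ≈ 0.0718; Cmin,ss = (501/95)·f/(1−f) ≈ 0.408 μg/mL.
Regimen B: f = (1/2)^(12/5) ≈ 0.1895; Cmin,ss = (683/95)·f/(1−f) ≈ 1.681 μg/mL.
Difference ≈ 0.408 − 1.681 ≈ -1.273 μg/mL.

-1.3 μg/mL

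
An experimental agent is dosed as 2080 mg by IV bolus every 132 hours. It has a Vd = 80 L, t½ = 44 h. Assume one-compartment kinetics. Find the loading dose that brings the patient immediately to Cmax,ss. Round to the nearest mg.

f = (1/2)^(132/44) ≈ 0.125000; accumulation ratio R = 1/(1−f) ≈ 1.14286.
Loading dose to hit Cmax,ss on first dose: D_load = D_maint·R ≈ 2080 × 1.14286 ≈ 2377.15 mg.

2377 mg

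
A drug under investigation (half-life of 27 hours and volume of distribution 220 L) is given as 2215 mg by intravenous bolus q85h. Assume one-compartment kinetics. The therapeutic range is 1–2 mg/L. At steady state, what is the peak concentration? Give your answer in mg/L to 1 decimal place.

τ/t½ = 85/27 ≈ 3.1481, so fraction remaining f = (1/2)^(85/27) ≈ 0.1128.
At steady state, accumulation factor R = 1/(1 − e^(−kτ)) ≈ 1.1271.
Single-dose peak C₀ = D/Vd = 2215/220 ≈ 10.068 mg/L.
Cmax,ss = C₀/(1 − f) ≈ 10.068/0.8872 ≈ 11.348 mg/L.
Peak 11.3 mg/L vs MTC 2 mg/L: exceeds toxic threshold.

11.3 mg/L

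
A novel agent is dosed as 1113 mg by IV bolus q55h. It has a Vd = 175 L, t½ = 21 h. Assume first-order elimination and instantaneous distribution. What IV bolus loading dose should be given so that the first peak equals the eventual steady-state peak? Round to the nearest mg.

1329 mg

f = (1/2)^(55/21) ≈ 0.162775; accumulation ratio R = 1/(1−f) ≈ 1.19442.
Loading dose to hit Cmax,ss on first dose: D_load = D_maint·R ≈ 1113 × 1.19442 ≈ 1329.39 mg.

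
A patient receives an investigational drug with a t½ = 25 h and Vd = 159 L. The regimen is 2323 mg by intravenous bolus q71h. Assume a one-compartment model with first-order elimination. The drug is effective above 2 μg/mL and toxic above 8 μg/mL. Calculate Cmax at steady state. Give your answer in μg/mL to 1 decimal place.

17.0 μg/mL

τ/t½ = 71/25 ≈ 2.84, so fraction remaining f = (1/2)^(71/25) ≈ 0.1397.
At steady state, accumulation factor R = 1/(1 − e^(−kτ)) ≈ 1.1624.
Single-dose peak C₀ = D/Vd = 2323/159 ≈ 14.610 μg/mL.
Steady-state peak Cmax,ss = C₀·R ≈ 14.610 × 1.1624 ≈ 16.983 μg/mL.
Peak 17.0 μg/mL vs MTC 8 μg/mL: exceeds toxic threshold.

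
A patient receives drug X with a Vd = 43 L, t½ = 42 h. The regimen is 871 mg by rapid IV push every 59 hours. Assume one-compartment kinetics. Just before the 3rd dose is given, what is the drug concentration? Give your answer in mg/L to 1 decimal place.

f = (1/2)^(τ/t½) = (1/2)^(59/42) ≈ 0.3777.
C₀ = D/Vd = 871/43 ≈ 20.256 mg/L.
Before the 3rd dose, 2 doses have been given. Superposition: Cmin = C₀·(f + f²).
≈ 20.256 × (0.3777 + 0.1427) ≈ 20.256 × 0.5204 ≈ 10.541 mg/L.

10.5 mg/L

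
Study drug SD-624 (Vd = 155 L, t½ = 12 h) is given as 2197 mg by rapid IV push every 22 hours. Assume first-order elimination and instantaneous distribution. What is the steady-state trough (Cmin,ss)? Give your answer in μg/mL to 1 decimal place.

k = ln2/t½ = ln2/12 ≈ 0.057762 h⁻¹; fraction remaining f = e^(−kτ) = e^(−0.057762×22) ≈ 0.2806.
Each bolus raises the concentration by D/Vd = 2197/155 ≈ 14.174 μg/mL.
Steady-state trough Cmin,ss = C₀·f/(1−f) ≈ 14.174 × 0.2806/0.7194 ≈ 5.529 μg/mL.

5.5 μg/mL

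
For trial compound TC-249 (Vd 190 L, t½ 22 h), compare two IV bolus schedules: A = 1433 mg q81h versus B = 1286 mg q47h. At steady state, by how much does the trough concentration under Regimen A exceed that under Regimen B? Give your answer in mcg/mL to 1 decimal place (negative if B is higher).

-1.4 mcg/mL

Regimen A: f = (1/2)^(81/22) ≈ 0.0779; Cmin,ss = (1433/190)·f/(1−f) ≈ 0.637 mcg/mL.
Regimen B: f = (1/2)^(47/22) ≈ 0.2275; Cmin,ss = (1286/190)·f/(1−f) ≈ 1.993 mcg/mL.
Difference ≈ 0.637 − 1.993 ≈ -1.356 mcg/mL.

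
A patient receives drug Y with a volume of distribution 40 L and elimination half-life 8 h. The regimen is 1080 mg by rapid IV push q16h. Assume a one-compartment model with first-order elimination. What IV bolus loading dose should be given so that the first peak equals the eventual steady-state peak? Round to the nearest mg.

f = (1/2)^(16/8) ≈ 0.250000; accumulation ratio R = 1/(1−f) ≈ 1.33333.
Loading dose to hit Cmax,ss on first dose: D_load = D_maint·R ≈ 1080 × 1.33333 ≈ 1440.00 mg.

1440 mg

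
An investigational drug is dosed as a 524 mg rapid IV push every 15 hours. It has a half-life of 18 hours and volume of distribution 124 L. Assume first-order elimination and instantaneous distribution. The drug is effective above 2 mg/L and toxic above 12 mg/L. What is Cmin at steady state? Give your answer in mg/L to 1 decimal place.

5.4 mg/L

k = ln2/t½ = ln2/18 ≈ 0.038508 h⁻¹; fraction remaining f = e^(−kτ) = e^(−0.038508×15) ≈ 0.5612.
Accumulation ratio R = 1/(1 − f) ≈ 1/0.4388 ≈ 2.2789.
Each bolus raises the concentration by D/Vd = 524/124 ≈ 4.226 mg/L.
Steady-state peak Cmax,ss = C₀·R ≈ 4.226 × 2.2789 ≈ 9.631 mg/L.
One interval later, Cmin,ss = Cmax,ss·e^(−kτ) ≈ 9.631 × 0.5612 ≈ 5.405 mg/L.
Trough 5.4 mg/L vs MEC 2 mg/L: adequate.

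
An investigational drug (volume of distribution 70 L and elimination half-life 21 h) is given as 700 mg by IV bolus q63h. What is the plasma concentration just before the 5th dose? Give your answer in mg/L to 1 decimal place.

1.4 mg/L

f = (1/2)^(τ/t½) = (1/2)^(63/21) ≈ 0.1250.
C₀ = D/Vd = 700/70 ≈ 10.000 mg/L.
Before the 5th dose, 4 doses have been given. Superposition: Cmin = C₀·(f + f² + … + f^4).
≈ 10.000 × (0.1250 + 0.0156 + 0.0020 + 0.0002) ≈ 10.000 × 0.1428 ≈ 1.428 mg/L.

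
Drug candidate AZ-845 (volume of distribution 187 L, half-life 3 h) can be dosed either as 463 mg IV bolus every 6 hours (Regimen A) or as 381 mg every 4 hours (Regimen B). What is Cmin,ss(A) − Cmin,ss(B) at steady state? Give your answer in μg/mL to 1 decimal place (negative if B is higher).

-0.5 μg/mL

Regimen A: f = (1/2)^(6/3) ≈ 0.2500; Cmin,ss = (463/187)·f/(1−f) ≈ 0.825 μg/mL.
Regimen B: f = (1/2)^(4/3) ≈ 0.3969; Cmin,ss = (381/187)·f/(1−f) ≈ 1.341 μg/mL.
Difference ≈ 0.825 − 1.341 ≈ -0.516 μg/mL.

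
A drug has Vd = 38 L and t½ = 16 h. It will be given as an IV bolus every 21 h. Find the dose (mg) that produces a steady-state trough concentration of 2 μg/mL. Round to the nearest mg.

τ/t½ = 21/16 ≈ 1.3125, so f = (1/2)^(21/16) ≈ 0.402623.
Cmin,ss = (D/Vd)·f/(1−f), so D = Cmin,ss·Vd·(1−f)/f.
D = 2 × 38 × (1−f)/f ≈ 2 × 38 × 1.48371 ≈ 112.76 mg.

113 mg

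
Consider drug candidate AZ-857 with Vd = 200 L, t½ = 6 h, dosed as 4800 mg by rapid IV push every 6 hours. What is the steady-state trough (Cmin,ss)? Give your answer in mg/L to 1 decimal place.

The dosing interval is 1 half-life, so f = 2^(−1) = 0.5.
At steady state, R = 1/(1 − 0.5) = 2/1.
Single-dose peak C₀ = D/Vd = 4800/200 = 24 mg/L.
Steady-state peak Cmax,ss = C₀·R = 24 × 2/1 ≈ 48.000 mg/L.
Steady-state trough Cmin,ss = Cmax,ss·f ≈ 48.000 × 0.5 ≈ 24.000 mg/L.

24.0 mg/L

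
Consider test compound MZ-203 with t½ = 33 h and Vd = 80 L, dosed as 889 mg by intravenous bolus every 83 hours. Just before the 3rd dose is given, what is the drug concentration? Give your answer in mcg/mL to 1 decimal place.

2.3 mcg/mL

f = (1/2)^(τ/t½) = (1/2)^(83/33) ≈ 0.1749.
C₀ = D/Vd = 889/80 ≈ 11.113 mcg/mL.
Before the 3rd dose, 2 doses have been given. Superposition: Cmin = C₀·(f + f²).
≈ 11.113 × (0.1749 + 0.0306) ≈ 11.113 × 0.2055 ≈ 2.284 mcg/mL.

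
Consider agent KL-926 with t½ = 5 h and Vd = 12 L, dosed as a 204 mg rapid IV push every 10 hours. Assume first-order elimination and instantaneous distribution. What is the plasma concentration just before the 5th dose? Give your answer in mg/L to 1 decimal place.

5.6 mg/L

f = (1/2)^(τ/t½) = (1/2)^(10/5) ≈ 0.2500.
C₀ = D/Vd = 204/12 ≈ 17.000 mg/L.
Before the 5th dose, 4 doses have been given. Superposition: Cmin = C₀·(f + f² + … + f^4).
≈ 17.000 × (0.2500 + 0.0625 + 0.0156 + 0.0039) ≈ 17.000 × 0.3320 ≈ 5.644 mg/L.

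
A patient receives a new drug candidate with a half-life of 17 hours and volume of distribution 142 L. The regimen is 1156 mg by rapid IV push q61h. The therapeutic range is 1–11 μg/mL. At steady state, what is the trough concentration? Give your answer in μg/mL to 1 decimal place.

k = ln2/t½ = ln2/17 ≈ 0.040773 h⁻¹; fraction remaining f = e^(−kτ) = e^(−0.040773×61) ≈ 0.0831.
At steady state, accumulation factor R = 1/(1 − e^(−kτ)) ≈ 1.0906.
Each bolus raises the concentration by D/Vd = 1156/142 ≈ 8.141 μg/mL.
Steady-state peak Cmax,ss = C₀·R ≈ 8.141 × 1.0906 ≈ 8.879 μg/mL.
Steady-state trough Cmin,ss = Cmax,ss·f ≈ 8.879 × 0.0831 ≈ 0.738 μg/mL.
Trough 0.7 μg/mL vs MEC 1 μg/mL: subtherapeutic.

0.7 μg/mL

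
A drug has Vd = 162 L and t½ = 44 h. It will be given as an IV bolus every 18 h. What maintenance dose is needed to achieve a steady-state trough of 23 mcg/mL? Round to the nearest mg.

τ/t½ = 18/44 ≈ 0.40909, so f = (1/2)^(18/44) ≈ 0.753098.
Cmin,ss = (D/Vd)·f/(1−f), so D = Cmin,ss·Vd·(1−f)/f.
D = 23 × 162 × (1−f)/f ≈ 23 × 162 × 0.32785 ≈ 1221.57 mg.

1222 mg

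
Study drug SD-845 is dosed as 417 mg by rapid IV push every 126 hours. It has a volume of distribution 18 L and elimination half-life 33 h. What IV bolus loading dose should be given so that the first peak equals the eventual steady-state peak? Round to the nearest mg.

f = (1/2)^(126/33) ≈ 0.070895; accumulation ratio R = 1/(1−f) ≈ 1.07630.
Loading dose to hit Cmax,ss on first dose: D_load = D_maint·R ≈ 417 × 1.07630 ≈ 448.82 mg.

449 mg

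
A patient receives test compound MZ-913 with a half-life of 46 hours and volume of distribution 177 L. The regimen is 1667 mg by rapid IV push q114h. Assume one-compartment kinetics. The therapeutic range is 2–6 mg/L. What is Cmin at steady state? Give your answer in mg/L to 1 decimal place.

2.1 mg/L

k = ln2/t½ = ln2/46 ≈ 0.015068 h⁻¹; fraction remaining f = e^(−kτ) = e^(−0.015068×114) ≈ 0.1795.
Single-dose peak C₀ = D/Vd = 1667/177 ≈ 9.418 mg/L.
Steady-state trough Cmin,ss = C₀·f/(1−f) ≈ 9.418 × 0.1795/0.8205 ≈ 2.060 mg/L.
Trough 2.1 mg/L vs MEC 2 mg/L: adequate.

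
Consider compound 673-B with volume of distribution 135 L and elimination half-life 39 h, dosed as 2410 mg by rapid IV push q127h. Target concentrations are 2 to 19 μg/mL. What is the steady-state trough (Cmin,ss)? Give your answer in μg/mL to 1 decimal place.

k = ln2/t½ = ln2/39 ≈ 0.017773 h⁻¹; fraction remaining f = e^(−kτ) = e^(−0.017773×127) ≈ 0.1046.
At steady state, accumulation factor R = 1/(1 − e^(−kτ)) ≈ 1.1168.
Single-dose peak C₀ = D/Vd = 2410/135 ≈ 17.852 μg/mL.
Cmax,ss = C₀/(1 − f) ≈ 17.852/0.8954 ≈ 19.937 μg/mL.
One interval later, Cmin,ss = Cmax,ss·e^(−kτ) ≈ 19.937 × 0.1046 ≈ 2.085 μg/mL.
Trough 2.1 μg/mL vs MEC 2 μg/mL: adequate.

2.1 μg/mL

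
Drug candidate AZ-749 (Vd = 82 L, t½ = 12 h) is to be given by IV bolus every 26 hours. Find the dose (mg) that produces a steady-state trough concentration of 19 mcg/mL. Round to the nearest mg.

5437 mg

τ/t½ = 26/12 ≈ 2.1667, so f = (1/2)^(26/12) ≈ 0.222725.
Cmin,ss = (D/Vd)·f/(1−f), so D = Cmin,ss·Vd·(1−f)/f.
D = 19 × 82 × (1−f)/f ≈ 19 × 82 × 3.48984 ≈ 5437.17 mg.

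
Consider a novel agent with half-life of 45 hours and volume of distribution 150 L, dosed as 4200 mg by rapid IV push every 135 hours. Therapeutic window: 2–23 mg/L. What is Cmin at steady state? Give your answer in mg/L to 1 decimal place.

τ = 135 h = 3 half-lives, so f = (1/2)^3 = 0.125.
At steady state, R = 1/(1 − 0.125) = 8/7.
Single-dose peak C₀ = D/Vd = 4200/150 = 28 mg/L.
Steady-state peak Cmax,ss = C₀·R = 28 × 8/7 ≈ 32.000 mg/L.
Steady-state trough Cmin,ss = Cmax,ss·f ≈ 32.000 × 0.125 ≈ 4.000 mg/L.
Trough 4.0 mg/L vs MEC 2 mg/L: adequate.

4.0 mg/L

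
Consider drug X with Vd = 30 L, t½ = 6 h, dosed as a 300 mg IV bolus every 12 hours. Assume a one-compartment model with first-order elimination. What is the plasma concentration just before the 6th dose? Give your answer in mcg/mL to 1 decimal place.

f = (1/2)^(τ/t½) = (1/2)^(12/6) ≈ 0.2500.
C₀ = D/Vd = 300/30 ≈ 10.000 mcg/mL.
Before the 6th dose, 5 doses have been given. Superposition: Cmin = C₀·(f + f² + … + f^5).
≈ 10.000 × (0.2500 + 0.0625 + 0.0156 + 0.0039 + 0.0010) ≈ 10.000 × 0.3330 ≈ 3.330 mcg/mL.

3.3 mcg/mL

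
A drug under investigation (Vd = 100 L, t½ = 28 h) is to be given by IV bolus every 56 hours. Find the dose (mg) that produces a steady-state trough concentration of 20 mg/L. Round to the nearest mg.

τ/t½ = 56/28 ≈ 2, so f = (1/2)^(56/28) ≈ 0.250000.
Cmin,ss = (D/Vd)·f/(1−f), so D = Cmin,ss·Vd·(1−f)/f.
D = 20 × 100 × (1−f)/f ≈ 20 × 100 × 3.00000 ≈ 6000.00 mg.

6000 mg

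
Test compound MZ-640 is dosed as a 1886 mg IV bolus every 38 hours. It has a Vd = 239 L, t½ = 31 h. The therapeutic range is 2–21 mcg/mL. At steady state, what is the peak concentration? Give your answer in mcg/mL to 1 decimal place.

k = ln2/t½ = ln2/31 ≈ 0.022360 h⁻¹; fraction remaining f = e^(−kτ) = e^(−0.022360×38) ≈ 0.4276.
Accumulation ratio R = 1/(1 − f) ≈ 1/0.5724 ≈ 1.7470.
Each bolus raises the concentration by D/Vd = 1886/239 ≈ 7.891 mcg/mL.
Steady-state peak Cmax,ss = C₀·R ≈ 7.891 × 1.7470 ≈ 13.786 mcg/mL.
Peak 13.8 mcg/mL vs MTC 21 mcg/mL: below toxic threshold.

13.8 mcg/mL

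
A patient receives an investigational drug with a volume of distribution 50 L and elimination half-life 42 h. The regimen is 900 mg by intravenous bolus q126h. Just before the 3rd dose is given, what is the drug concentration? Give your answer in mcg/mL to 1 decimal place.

f = (1/2)^(τ/t½) = (1/2)^(126/42) ≈ 0.1250.
C₀ = D/Vd = 900/50 ≈ 18.000 mcg/mL.
Before the 3rd dose, 2 doses have been given. Superposition: Cmin = C₀·(f + f²).
≈ 18.000 × (0.1250 + 0.0156) ≈ 18.000 × 0.1406 ≈ 2.531 mcg/mL.

2.5 mcg/mL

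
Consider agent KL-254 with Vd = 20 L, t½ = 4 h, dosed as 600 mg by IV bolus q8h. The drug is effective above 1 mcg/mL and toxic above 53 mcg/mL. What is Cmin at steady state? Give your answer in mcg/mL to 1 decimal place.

The dosing interval is 2 half-lives, so f = 2^(−2) = 0.25.
At steady state, R = 1/(1 − 0.25) = 4/3.
Single-dose peak C₀ = D/Vd = 600/20 = 30 mcg/mL.
Steady-state peak Cmax,ss = C₀·R = 30 × 4/3 ≈ 40.000 mcg/mL.
Steady-state trough Cmin,ss = Cmax,ss·f ≈ 40.000 × 0.25 ≈ 10.000 mcg/mL.
Trough 10.0 mcg/mL vs MEC 1 mcg/mL: adequate.

10.0 mcg/mL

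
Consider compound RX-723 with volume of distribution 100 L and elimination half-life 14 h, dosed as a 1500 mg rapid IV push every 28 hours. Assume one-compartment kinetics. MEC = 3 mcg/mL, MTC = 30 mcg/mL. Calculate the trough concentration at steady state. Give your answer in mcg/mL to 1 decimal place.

τ = 28 h = 2 half-lives, so f = (1/2)^2 = 0.25.
At steady state, R = 1/(1 − 0.25) = 4/3.
Single-dose peak C₀ = D/Vd = 1500/100 = 15 mcg/mL.
Steady-state peak Cmax,ss = C₀·R = 15 × 4/3 ≈ 20.000 mcg/mL.
Steady-state trough Cmin,ss = Cmax,ss·f ≈ 20.000 × 0.25 ≈ 5.000 mcg/mL.
Trough 5.0 mcg/mL vs MEC 3 mcg/mL: adequate.

5.0 mcg/mL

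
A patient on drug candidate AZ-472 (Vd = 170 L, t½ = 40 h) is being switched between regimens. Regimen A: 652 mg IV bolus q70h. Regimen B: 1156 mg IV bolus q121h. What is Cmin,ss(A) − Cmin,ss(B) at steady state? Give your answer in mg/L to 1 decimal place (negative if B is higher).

Regimen A: f = (1/2)^(70/40) ≈ 0.2973; Cmin,ss = (652/170)·f/(1−f) ≈ 1.623 mg/L.
Regimen B: f = (1/2)^(121/40) ≈ 0.1229; Cmin,ss = (1156/170)·f/(1−f) ≈ 0.953 mg/L.
Difference ≈ 1.623 − 0.953 ≈ 0.670 mg/L.

0.7 mg/L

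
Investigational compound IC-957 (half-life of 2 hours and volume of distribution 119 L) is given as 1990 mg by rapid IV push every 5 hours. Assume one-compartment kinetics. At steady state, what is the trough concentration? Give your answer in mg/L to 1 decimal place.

3.6 mg/L

k = ln2/t½ = ln2/2 ≈ 0.346574 h⁻¹; fraction remaining f = e^(−kτ) = e^(−0.346574×5) ≈ 0.1768.
Accumulation ratio R = 1/(1 − f) ≈ 1/0.8232 ≈ 1.2148.
Single-dose peak C₀ = D/Vd = 1990/119 ≈ 16.723 mg/L.
Steady-state peak Cmax,ss = C₀·R ≈ 16.723 × 1.2148 ≈ 20.315 mg/L.
One interval later, Cmin,ss = Cmax,ss·e^(−kτ) ≈ 20.315 × 0.1768 ≈ 3.592 mg/L.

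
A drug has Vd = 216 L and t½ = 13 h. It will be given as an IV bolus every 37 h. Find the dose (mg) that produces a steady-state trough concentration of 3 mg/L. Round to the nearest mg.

τ/t½ = 37/13 ≈ 2.8462, so f = (1/2)^(37/13) ≈ 0.139066.
Cmin,ss = (D/Vd)·f/(1−f), so D = Cmin,ss·Vd·(1−f)/f.
D = 3 × 216 × (1−f)/f ≈ 3 × 216 × 6.19083 ≈ 4011.66 mg.

4012 mg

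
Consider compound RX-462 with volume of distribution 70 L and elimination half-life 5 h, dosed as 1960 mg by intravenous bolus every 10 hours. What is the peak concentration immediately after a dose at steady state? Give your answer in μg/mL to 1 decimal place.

τ = 10 h = 2 half-lives, so f = (1/2)^2 = 0.25.
Accumulation ratio R = 1/(1 − f) = 1/0.75 = 4/3.
Single-dose peak C₀ = D/Vd = 1960/70 = 28 μg/mL.
Steady-state peak Cmax,ss = C₀·R = 28 × 4/3 ≈ 37.333 μg/mL.

37.3 μg/mL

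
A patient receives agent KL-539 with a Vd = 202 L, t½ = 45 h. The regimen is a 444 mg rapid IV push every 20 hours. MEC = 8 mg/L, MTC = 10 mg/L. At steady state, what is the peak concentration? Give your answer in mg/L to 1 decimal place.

τ/t½ = 20/45 ≈ 0.44444, so fraction remaining f = (1/2)^(20/45) ≈ 0.7349.
Accumulation ratio R = 1/(1 − f) ≈ 1/0.2651 ≈ 3.7722.
Single-dose peak C₀ = D/Vd = 444/202 ≈ 2.198 mg/L.
Steady-state peak Cmax,ss = C₀·R ≈ 2.198 × 3.7722 ≈ 8.291 mg/L.
Peak 8.3 mg/L vs MTC 10 mg/L: below toxic threshold.

8.3 mg/L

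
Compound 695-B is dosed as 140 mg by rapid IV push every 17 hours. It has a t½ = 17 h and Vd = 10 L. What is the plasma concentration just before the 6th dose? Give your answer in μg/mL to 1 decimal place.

f = (1/2)^(τ/t½) = (1/2)^(17/17) ≈ 0.5000.
C₀ = D/Vd = 140/10 ≈ 14.000 μg/mL.
Before the 6th dose, 5 doses have been given. Superposition: Cmin = C₀·(f + f² + … + f^5).
≈ 14.000 × (0.5000 + 0.2500 + 0.1250 + 0.0625 + 0.0313) ≈ 14.000 × 0.9688 ≈ 13.563 μg/mL.

13.6 μg/mL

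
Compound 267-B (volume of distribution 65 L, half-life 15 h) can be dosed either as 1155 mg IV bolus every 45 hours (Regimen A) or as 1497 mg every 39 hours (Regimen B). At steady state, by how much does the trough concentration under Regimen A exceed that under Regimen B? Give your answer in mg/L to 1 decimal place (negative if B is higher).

Regimen A: f = (1/2)^(45/15) ≈ 0.1250; Cmin,ss = (1155/65)·f/(1−f) ≈ 2.538 mg/L.
Regimen B: f = (1/2)^(39/15) ≈ 0.1649; Cmin,ss = (1497/65)·f/(1−f) ≈ 4.548 mg/L.
Difference ≈ 2.538 − 4.548 ≈ -2.010 mg/L.

-2.0 mg/L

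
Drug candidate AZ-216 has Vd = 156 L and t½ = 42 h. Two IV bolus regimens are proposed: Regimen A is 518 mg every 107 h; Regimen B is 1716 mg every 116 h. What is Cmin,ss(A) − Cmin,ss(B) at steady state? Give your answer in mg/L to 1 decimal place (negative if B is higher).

Regimen A: f = (1/2)^(107/42) ≈ 0.1710; Cmin,ss = (518/156)·f/(1−f) ≈ 0.685 mg/L.
Regimen B: f = (1/2)^(116/42) ≈ 0.1474; Cmin,ss = (1716/156)·f/(1−f) ≈ 1.902 mg/L.
Difference ≈ 0.685 − 1.902 ≈ -1.217 mg/L.

-1.2 mg/L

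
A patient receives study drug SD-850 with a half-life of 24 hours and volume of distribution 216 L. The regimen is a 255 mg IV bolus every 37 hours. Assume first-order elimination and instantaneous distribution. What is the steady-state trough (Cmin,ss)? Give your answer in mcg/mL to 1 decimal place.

0.6 mcg/mL

Over one 37-h interval, 37/24 ≈ 1.5417 half-lives elapse, leaving f ≈ 0.3435 of each dose.
At steady state, accumulation factor R = 1/(1 − e^(−kτ)) ≈ 1.5232.
Each bolus raises the concentration by D/Vd = 255/216 ≈ 1.181 mcg/mL.
Cmax,ss = C₀/(1 − f) ≈ 1.181/0.6565 ≈ 1.799 mcg/mL.
One interval later, Cmin,ss = Cmax,ss·e^(−kτ) ≈ 1.799 × 0.3435 ≈ 0.618 mcg/mL.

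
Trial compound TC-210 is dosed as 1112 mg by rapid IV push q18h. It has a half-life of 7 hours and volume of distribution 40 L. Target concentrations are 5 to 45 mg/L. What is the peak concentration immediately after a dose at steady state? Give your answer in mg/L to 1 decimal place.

33.4 mg/L

Over one 18-h interval, 18/7 ≈ 2.5714 half-lives elapse, leaving f ≈ 0.1682 of each dose.
Accumulation ratio R = 1/(1 − f) ≈ 1/0.8318 ≈ 1.2022.
Single-dose peak C₀ = D/Vd = 1112/40 ≈ 27.800 mg/L.
Steady-state peak Cmax,ss = C₀·R ≈ 27.800 × 1.2022 ≈ 33.421 mg/L.
Peak 33.4 mg/L vs MTC 45 mg/L: below toxic threshold.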